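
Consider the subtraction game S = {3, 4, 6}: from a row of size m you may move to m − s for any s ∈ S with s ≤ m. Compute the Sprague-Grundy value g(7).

2

Build the Grundy sequence with g(k) = mex{g(k−s) : s ∈ {3, 4, 6}, s ≤ k}:
g(0) = mex{} = 0
g(1) = mex{} = 0
g(2) = mex{} = 0
g(3) = mex{0} = 1
g(4) = mex{0} = 1
g(5) = mex{0} = 1
g(6) = mex{0,1} = 2
g(7) = mex{0,1} = 2
So g(7) = 2.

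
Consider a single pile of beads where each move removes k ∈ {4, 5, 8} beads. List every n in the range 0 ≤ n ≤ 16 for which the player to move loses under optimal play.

0, 1, 2, 3, 12, 13, 14, 15

Compute g(0), g(1), … for moves {4, 5, 8}:
k:     0  1  2  3  4  5  6  7  8  9 10 11 12 13 14 15 16
g(k):  0  0  0  0  1  1  1  1  2  2  2  2  0  0  0  0  1
The P-positions (g = 0) in 0..16 are 0, 1, 2, 3, 12, 13, 14, 15.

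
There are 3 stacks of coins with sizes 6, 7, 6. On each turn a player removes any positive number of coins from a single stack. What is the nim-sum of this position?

Write each in binary and XOR column by column:
  110  (6)
  111  (7)
  110  (6)
  ---
  111  (7)

7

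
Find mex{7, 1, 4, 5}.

0

0 is not in the set, so the mex is 0.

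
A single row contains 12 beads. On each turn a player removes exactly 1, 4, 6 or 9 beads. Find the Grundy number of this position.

0

Grundy values for subtraction set {1, 4, 6, 9}:
g(0) = mex{} = 0
g(1) = mex{0} = 1
g(2) = mex{1} = 0
g(3) = mex{0} = 1
g(4) = mex{0,1} = 2
g(5) = mex{1,2} = 0
g(6) = mex{0} = 1
g(7) = mex{1} = 0
g(8) = mex{0,2} = 1
g(9) = mex{0,1} = 2
g(10) = mex{1,2} = 0
g(11) = mex{0} = 1
g(12) = mex{1} = 0
So g(12) = 0.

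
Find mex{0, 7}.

1

0 is in the set but 1 is not, so the mex is 1.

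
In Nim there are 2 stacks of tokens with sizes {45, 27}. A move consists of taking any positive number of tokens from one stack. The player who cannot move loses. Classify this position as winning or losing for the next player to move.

Winning position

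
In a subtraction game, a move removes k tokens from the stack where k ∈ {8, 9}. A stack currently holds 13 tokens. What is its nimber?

1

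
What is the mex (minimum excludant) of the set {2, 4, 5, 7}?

0

0 is not in the set, so the mex is 0.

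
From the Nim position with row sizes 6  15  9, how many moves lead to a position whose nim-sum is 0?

0

In binary:
  0110  (6)
  1111  (15)
  1001  (9)
  ----
  0000  (0)
The nim-sum is already 0, so every move leaves a nonzero nim-sum — there are no winning moves.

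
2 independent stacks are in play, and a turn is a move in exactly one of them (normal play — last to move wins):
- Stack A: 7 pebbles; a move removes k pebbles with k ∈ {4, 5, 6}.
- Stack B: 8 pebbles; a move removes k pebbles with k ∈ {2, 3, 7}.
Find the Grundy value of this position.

Build the Grundy sequence for stack A with g(k) = mex{g(k−s) : s ∈ {4, 5, 6}, s ≤ k}:
g(0) = mex{} = 0
g(1) = mex{} = 0
g(2) = mex{} = 0
g(3) = mex{} = 0
g(4) = mex{0} = 1
g(5) = mex{0} = 1
g(6) = mex{0} = 1
g(7) = mex{0} = 1
So g(7) = 1.
Build the Grundy sequence for stack B with g(k) = mex{g(k−s) : s ∈ {2, 3, 7}, s ≤ k}:
g(0) = mex{} = 0
g(1) = mex{} = 0
g(2) = mex{0} = 1
g(3) = mex{0} = 1
g(4) = mex{0,1} = 2
g(5) = mex{1} = 0
g(6) = mex{1,2} = 0
g(7) = mex{0,2} = 1
g(8) = mex{0} = 1
So g(8) = 1.
The value of a disjunctive sum is the nim-sum of the parts.
Combined value = 1 ⊕ 1 = 0.

0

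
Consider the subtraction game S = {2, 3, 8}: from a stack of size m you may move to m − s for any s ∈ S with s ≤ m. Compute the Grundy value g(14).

2

Grundy values for subtraction set {2, 3, 8}:
k:     0  1  2  3  4  5  6  7  8  9 10 11 12 13 14
g(k):  0  0  1  1  2  0  0  1  1  2  0  0  1  1  2
So g(14) = 2.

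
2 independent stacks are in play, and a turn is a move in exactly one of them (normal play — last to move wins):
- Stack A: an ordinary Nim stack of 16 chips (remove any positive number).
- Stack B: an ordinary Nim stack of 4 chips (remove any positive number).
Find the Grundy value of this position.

20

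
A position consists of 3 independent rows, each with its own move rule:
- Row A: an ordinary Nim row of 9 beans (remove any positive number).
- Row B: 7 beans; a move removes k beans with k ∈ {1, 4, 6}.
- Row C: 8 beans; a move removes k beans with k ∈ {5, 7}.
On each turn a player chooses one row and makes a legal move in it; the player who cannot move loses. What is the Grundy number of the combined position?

8

Row A is a plain Nim row of size 9, so its Grundy value is 9.
Build the Grundy sequence for row B with g(k) = mex{g(k−s) : s ∈ {1, 4, 6}, s ≤ k}:
k:     0  1  2  3  4  5  6  7
g(k):  0  1  0  1  2  0  1  0
So g(7) = 0.
Grundy values for row C (subtraction set {5, 7}):
g(0) = mex{} = 0
g(1) = mex{} = 0
g(2) = mex{} = 0
g(3) = mex{} = 0
g(4) = mex{} = 0
g(5) = mex{0} = 1
g(6) = mex{0} = 1
g(7) = mex{0} = 1
g(8) = mex{0} = 1
So g(8) = 1.
By the Sprague-Grundy theorem, the Grundy value of a sum of independent games is the XOR of the component values.
Combined value = 9 XOR 0 XOR 1 = 8.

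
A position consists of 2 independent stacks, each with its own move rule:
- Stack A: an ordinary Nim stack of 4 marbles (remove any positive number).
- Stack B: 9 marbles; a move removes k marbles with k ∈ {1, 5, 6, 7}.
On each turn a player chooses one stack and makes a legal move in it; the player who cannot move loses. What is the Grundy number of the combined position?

7

Stack A is a plain Nim stack of size 4, so its Grundy value is 4.
Grundy values for stack B (subtraction set {1, 5, 6, 7}):
g(0) = mex{} = 0
g(1) = mex{0} = 1
g(2) = mex{1} = 0
g(3) = mex{0} = 1
g(4) = mex{1} = 0
g(5) = mex{0} = 1
g(6) = mex{0,1} = 2
g(7) = mex{0,1,2} = 3
g(8) = mex{0,1,3} = 2
g(9) = mex{0,1,2} = 3
So g(9) = 3.
By the Sprague-Grundy theorem, the Grundy value of a sum of independent games is the XOR of the component values.
Combined value = 4 XOR 3 = 7.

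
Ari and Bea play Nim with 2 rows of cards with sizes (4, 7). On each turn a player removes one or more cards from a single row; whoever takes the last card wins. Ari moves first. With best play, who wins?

Ari wins

Nim-sum: 4 ⊕ 7 = 3.
The nim-sum is 3 ≠ 0, so this is an N-position: the player to move can win; Ari has a winning move.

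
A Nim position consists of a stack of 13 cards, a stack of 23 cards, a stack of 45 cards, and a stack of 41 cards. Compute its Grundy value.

Compute the nim-sum pairwise:
13 XOR 23 = 26
26 XOR 45 = 55
55 XOR 41 = 30

30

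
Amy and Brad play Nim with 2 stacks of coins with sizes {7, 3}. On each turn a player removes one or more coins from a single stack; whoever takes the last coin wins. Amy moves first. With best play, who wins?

Compute the nim-sum pairwise:
7 ⊕ 3 = 4
The nim-sum is 4 ≠ 0, so this is an N-position: the player to move can win; Amy has a winning move.

Amy wins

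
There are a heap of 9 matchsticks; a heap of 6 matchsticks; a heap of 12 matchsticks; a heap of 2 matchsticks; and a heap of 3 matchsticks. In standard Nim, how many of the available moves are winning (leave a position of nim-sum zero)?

3

Compute the nim-sum pairwise:
9 ^ 6 = 15
15 ^ 12 = 3
3 ^ 2 = 1
1 ^ 3 = 2
The overall nim-sum is X = 2. A heap of size p has a winning move iff p XOR X < p (reduce it to p XOR X).
  9: 9 XOR 2 = 11 ≥ 9 — no move.
  6: 6 XOR 2 = 4 < 6 — winning move (to 4).
  12: 12 XOR 2 = 14 ≥ 12 — no move.
  2: 2 XOR 2 = 0 < 2 — winning move (to 0).
  3: 3 XOR 2 = 1 < 3 — winning move (to 1).
That gives 3 winning moves.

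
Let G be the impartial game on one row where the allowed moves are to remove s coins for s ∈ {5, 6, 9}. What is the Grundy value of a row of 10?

Grundy values for subtraction set {5, 6, 9}:
k:     0  1  2  3  4  5  6  7  8  9 10
g(k):  0  0  0  0  0  1  1  1  1  1  2
So g(10) = 2.

2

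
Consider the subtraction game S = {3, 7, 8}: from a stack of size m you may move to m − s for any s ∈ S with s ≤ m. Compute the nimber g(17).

Compute g(0), g(1), … for moves {3, 7, 8}:
k:     0  1  2  3  4  5  6  7  8  9 10 11 12 13 14 15 16 17
g(k):  0  0  0  1  1  1  0  2  2  1  3  0  0  2  1  1  0  0
So g(17) = 0.

0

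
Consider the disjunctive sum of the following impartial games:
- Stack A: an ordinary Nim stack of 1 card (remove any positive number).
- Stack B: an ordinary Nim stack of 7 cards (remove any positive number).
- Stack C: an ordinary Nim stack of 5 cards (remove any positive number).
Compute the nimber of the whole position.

3

Stack A is a plain Nim stack of size 1, so its Grundy value is 1.
Stack B is a plain Nim stack of size 7, so its Grundy value is 7.
Stack C is a plain Nim stack of size 5, so its Grundy value is 5.
The value of a disjunctive sum is the nim-sum of the parts.
Combined value = 1 ⊕ 7 ⊕ 5 = 3.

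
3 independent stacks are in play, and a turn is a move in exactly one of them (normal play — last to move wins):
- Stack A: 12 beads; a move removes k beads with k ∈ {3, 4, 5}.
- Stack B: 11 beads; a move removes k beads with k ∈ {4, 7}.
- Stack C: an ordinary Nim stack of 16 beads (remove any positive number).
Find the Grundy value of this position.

Grundy values for stack A (subtraction set {3, 4, 5}):
g(0) = mex{} = 0
g(1) = mex{} = 0
g(2) = mex{} = 0
g(3) = mex{0} = 1
g(4) = mex{0} = 1
g(5) = mex{0} = 1
g(6) = mex{0,1} = 2
g(7) = mex{0,1} = 2
g(8) = mex{1} = 0
g(9) = mex{1,2} = 0
g(10) = mex{1,2} = 0
g(11) = mex{0,2} = 1
g(12) = mex{0,2} = 1
So g(12) = 1.
For stack B, compute g(0), g(1), … with moves {4, 7}:
g(0) = mex{} = 0
g(1) = mex{} = 0
g(2) = mex{} = 0
g(3) = mex{} = 0
g(4) = mex{0} = 1
g(5) = mex{0} = 1
g(6) = mex{0} = 1
g(7) = mex{0} = 1
g(8) = mex{0,1} = 2
g(9) = mex{0,1} = 2
g(10) = mex{0,1} = 2
g(11) = mex{1} = 0
So g(11) = 0.
Stack C is a plain Nim stack of size 16, so its Grundy value is 16.
By the Sprague-Grundy theorem, the Grundy value of a sum of independent games is the XOR of the component values.
Combined value = 1 XOR 0 XOR 16 = 17.

17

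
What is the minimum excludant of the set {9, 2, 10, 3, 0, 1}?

4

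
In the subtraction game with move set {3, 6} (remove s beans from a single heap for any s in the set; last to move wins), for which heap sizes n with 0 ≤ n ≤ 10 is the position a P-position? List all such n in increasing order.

0, 1, 2, 9, 10

Build the Grundy sequence with g(k) = mex{g(k−s) : s ∈ {3, 6}, s ≤ k}:
k:     0  1  2  3  4  5  6  7  8  9 10
g(k):  0  0  0  1  1  1  2  2  2  0  0
The P-positions (g = 0) in 0..10 are 0, 1, 2, 9, 10.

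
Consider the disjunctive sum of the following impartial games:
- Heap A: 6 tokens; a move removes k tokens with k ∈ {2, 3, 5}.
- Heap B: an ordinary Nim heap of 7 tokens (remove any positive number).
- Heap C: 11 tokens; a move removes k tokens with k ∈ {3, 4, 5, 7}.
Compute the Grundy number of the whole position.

For heap A, compute g(0), g(1), … with moves {2, 3, 5}:
g(0) = mex{} = 0
g(1) = mex{} = 0
g(2) = mex{0} = 1
g(3) = mex{0} = 1
g(4) = mex{0,1} = 2
g(5) = mex{0,1} = 2
g(6) = mex{0,1,2} = 3
So g(6) = 3.
Heap B is a plain Nim heap of size 7, so its Grundy value is 7.
Grundy values for heap C (subtraction set {3, 4, 5, 7}):
k:     0  1  2  3  4  5  6  7  8  9 10 11
g(k):  0  0  0  1  1  1  2  2  2  3  0  0
So g(11) = 0.
By the Sprague-Grundy theorem, the Grundy value of a sum of independent games is the XOR of the component values.
Combined value = 3 XOR 7 XOR 0 = 4.

4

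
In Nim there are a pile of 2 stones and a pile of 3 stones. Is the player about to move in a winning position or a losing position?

Winning position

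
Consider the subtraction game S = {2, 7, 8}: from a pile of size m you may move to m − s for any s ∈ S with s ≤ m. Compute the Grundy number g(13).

Compute g(0), g(1), … for moves {2, 7, 8}:
k:     0  1  2  3  4  5  6  7  8  9 10 11 12 13
g(k):  0  0  1  1  0  0  1  1  2  2  0  3  1  2
So g(13) = 2.

2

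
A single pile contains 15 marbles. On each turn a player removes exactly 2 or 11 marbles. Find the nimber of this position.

1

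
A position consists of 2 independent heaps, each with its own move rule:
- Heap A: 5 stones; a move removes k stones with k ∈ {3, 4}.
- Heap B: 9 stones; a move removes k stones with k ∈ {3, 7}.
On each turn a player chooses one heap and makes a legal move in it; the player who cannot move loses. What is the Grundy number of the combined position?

0

Build the Grundy sequence for heap A with g(k) = mex{g(k−s) : s ∈ {3, 4}, s ≤ k}:
g(0) = mex{} = 0
g(1) = mex{} = 0
g(2) = mex{} = 0
g(3) = mex{0} = 1
g(4) = mex{0} = 1
g(5) = mex{0} = 1
So g(5) = 1.
Build the Grundy sequence for heap B with g(k) = mex{g(k−s) : s ∈ {3, 7}, s ≤ k}:
g(0) = mex{} = 0
g(1) = mex{} = 0
g(2) = mex{} = 0
g(3) = mex{0} = 1
g(4) = mex{0} = 1
g(5) = mex{0} = 1
g(6) = mex{1} = 0
g(7) = mex{0,1} = 2
g(8) = mex{0,1} = 2
g(9) = mex{0} = 1
So g(9) = 1.
By the Sprague-Grundy theorem, the Grundy value of a sum of independent games is the XOR of the component values.
Combined value = 1 XOR 1 = 0.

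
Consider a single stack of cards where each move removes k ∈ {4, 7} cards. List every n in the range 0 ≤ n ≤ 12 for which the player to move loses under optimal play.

0, 1, 2, 3, 11, 12

Compute g(0), g(1), … for moves {4, 7}:
g(0) = mex{} = 0
g(1) = mex{} = 0
g(2) = mex{} = 0
g(3) = mex{} = 0
g(4) = mex{0} = 1
g(5) = mex{0} = 1
g(6) = mex{0} = 1
g(7) = mex{0} = 1
g(8) = mex{0,1} = 2
g(9) = mex{0,1} = 2
g(10) = mex{0,1} = 2
g(11) = mex{1} = 0
g(12) = mex{1,2} = 0
The P-positions (g = 0) in 0..12 are 0, 1, 2, 3, 11, 12.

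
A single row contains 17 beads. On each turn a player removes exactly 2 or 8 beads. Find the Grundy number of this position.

1

Grundy values for subtraction set {2, 8}:
k:     0  1  2  3  4  5  6  7  8  9 10 11 12 13 14 15 16 17
g(k):  0  0  1  1  0  0  1  1  2  2  0  0  1  1  0  0  1  1
So g(17) = 1.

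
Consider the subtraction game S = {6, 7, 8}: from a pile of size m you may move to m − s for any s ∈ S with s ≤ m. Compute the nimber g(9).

1

Grundy values for subtraction set {6, 7, 8}:
g(0) = mex{} = 0
g(1) = mex{} = 0
g(2) = mex{} = 0
g(3) = mex{} = 0
g(4) = mex{} = 0
g(5) = mex{} = 0
g(6) = mex{0} = 1
g(7) = mex{0} = 1
g(8) = mex{0} = 1
g(9) = mex{0} = 1
So g(9) = 1.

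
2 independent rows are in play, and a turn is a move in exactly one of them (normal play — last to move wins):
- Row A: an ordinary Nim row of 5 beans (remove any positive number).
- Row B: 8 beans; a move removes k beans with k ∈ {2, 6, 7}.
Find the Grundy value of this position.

7

Row A is a plain Nim row of size 5, so its Grundy value is 5.
Grundy values for row B (subtraction set {2, 6, 7}):
k:     0  1  2  3  4  5  6  7  8
g(k):  0  0  1  1  0  0  1  1  2
So g(8) = 2.
By the Sprague-Grundy theorem, the Grundy value of a sum of independent games is the XOR of the component values.
Combined value = 5 XOR 2 = 7.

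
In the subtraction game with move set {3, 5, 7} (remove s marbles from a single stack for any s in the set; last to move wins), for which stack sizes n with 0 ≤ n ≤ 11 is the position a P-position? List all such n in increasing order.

0, 1, 2, 10, 11

Compute g(0), g(1), … for moves {3, 5, 7}:
k:     0  1  2  3  4  5  6  7  8  9 10 11
g(k):  0  0  0  1  1  1  2  2  2  3  0  0
The P-positions (g = 0) in 0..11 are 0, 1, 2, 10, 11.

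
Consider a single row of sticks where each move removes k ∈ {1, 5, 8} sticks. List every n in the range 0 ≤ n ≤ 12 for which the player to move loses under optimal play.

0, 2, 4, 6

Compute g(0), g(1), … for moves {1, 5, 8}:
k:     0  1  2  3  4  5  6  7  8  9 10 11 12
g(k):  0  1  0  1  0  1  0  1  2  3  2  3  2
The P-positions (g = 0) in 0..12 are 0, 2, 4, 6.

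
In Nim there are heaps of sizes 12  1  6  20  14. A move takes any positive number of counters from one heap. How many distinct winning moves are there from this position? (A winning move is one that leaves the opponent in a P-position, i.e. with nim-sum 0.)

1

Compute the nim-sum pairwise:
12 ⊕ 1 = 13
13 ⊕ 6 = 11
11 ⊕ 20 = 31
31 ⊕ 14 = 17
The overall nim-sum is X = 17. A heap of size p has a winning move iff p XOR X < p (reduce it to p XOR X).
  12: 12 XOR 17 = 29 ≥ 12 — no move.
  1: 1 XOR 17 = 16 ≥ 1 — no move.
  6: 6 XOR 17 = 23 ≥ 6 — no move.
  20: 20 XOR 17 = 5 < 20 — winning move (to 5).
  14: 14 XOR 17 = 31 ≥ 14 — no move.
That gives 1 winning move.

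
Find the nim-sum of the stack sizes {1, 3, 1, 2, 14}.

15

Nim-sum: 1 ^ 3 ^ 1 ^ 2 ^ 14 = 15.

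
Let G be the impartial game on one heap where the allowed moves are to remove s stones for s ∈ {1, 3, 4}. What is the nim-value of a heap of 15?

Compute g(0), g(1), … for moves {1, 3, 4}:
k:     0  1  2  3  4  5  6  7  8  9 10 11 12 13 14 15
g(k):  0  1  0  1  2  3  2  0  1  0  1  2  3  2  0  1
So g(15) = 1.

1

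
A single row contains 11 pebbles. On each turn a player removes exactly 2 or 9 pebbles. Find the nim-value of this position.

Build the Grundy sequence with g(k) = mex{g(k−s) : s ∈ {2, 9}, s ≤ k}:
k:     0  1  2  3  4  5  6  7  8  9 10 11
g(k):  0  0  1  1  0  0  1  1  0  2  1  0
So g(11) = 0.

0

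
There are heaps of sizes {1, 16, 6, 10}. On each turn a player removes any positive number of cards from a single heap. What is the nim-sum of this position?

Nim-sum: 1 XOR 16 XOR 6 XOR 10 = 29.

29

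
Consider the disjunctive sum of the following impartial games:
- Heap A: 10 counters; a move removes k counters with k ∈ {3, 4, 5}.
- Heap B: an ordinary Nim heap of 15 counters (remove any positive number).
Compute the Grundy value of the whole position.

Build the Grundy sequence for heap A with g(k) = mex{g(k−s) : s ∈ {3, 4, 5}, s ≤ k}:
k:     0  1  2  3  4  5  6  7  8  9 10
g(k):  0  0  0  1  1  1  2  2  0  0  0
So g(10) = 0.
Heap B is a plain Nim heap of size 15, so its Grundy value is 15.
By the Sprague-Grundy theorem, the Grundy value of a sum of independent games is the XOR of the component values.
Combined value = 0 XOR 15 = 15.

15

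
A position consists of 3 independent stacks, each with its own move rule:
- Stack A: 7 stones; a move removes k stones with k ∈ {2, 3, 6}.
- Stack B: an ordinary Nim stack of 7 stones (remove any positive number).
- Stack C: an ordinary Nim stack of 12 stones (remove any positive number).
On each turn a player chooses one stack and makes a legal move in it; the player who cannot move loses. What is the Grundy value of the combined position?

10

Build the Grundy sequence for stack A with g(k) = mex{g(k−s) : s ∈ {2, 3, 6}, s ≤ k}:
k:     0  1  2  3  4  5  6  7
g(k):  0  0  1  1  2  0  3  1
So g(7) = 1.
Stack B is a plain Nim stack of size 7, so its Grundy value is 7.
Stack C is a plain Nim stack of size 12, so its Grundy value is 12.
By the Sprague-Grundy theorem, the Grundy value of a sum of independent games is the XOR of the component values.
Combined value = 1 ⊕ 7 ⊕ 12 = 10.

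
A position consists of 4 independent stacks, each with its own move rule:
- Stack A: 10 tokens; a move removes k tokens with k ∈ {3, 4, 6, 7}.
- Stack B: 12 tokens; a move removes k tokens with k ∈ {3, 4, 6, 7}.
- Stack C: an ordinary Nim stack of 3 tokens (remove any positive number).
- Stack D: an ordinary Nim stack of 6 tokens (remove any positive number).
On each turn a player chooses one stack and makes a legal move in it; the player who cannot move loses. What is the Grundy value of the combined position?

5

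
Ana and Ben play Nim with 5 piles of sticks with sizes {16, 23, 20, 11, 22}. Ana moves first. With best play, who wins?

Ana wins

Nim-sum: 16 ^ 23 ^ 20 ^ 11 ^ 22 = 14.
The nim-sum is 14 ≠ 0, so this is an N-position: the player to move can win; Ana has a winning move.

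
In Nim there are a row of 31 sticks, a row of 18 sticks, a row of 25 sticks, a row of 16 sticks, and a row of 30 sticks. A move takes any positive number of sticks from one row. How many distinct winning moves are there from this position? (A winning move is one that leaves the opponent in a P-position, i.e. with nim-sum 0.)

5

In binary:
  11111  (31)
  10010  (18)
  11001  (25)
  10000  (16)
  11110  (30)
  -----
  11010  (26)
The overall nim-sum is X = 26. A row of size p has a winning move iff p XOR X < p (reduce it to p XOR X).
  31: 31 XOR 26 = 5 < 31 — winning move (to 5).
  18: 18 XOR 26 = 8 < 18 — winning move (to 8).
  25: 25 XOR 26 = 3 < 25 — winning move (to 3).
  16: 16 XOR 26 = 10 < 16 — winning move (to 10).
  30: 30 XOR 26 = 4 < 30 — winning move (to 4).
That gives 5 winning moves.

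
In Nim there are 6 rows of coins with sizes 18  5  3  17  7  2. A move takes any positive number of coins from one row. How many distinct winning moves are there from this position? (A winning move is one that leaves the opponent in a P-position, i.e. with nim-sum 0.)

Compute the nim-sum pairwise:
18 ⊕ 5 = 23
23 ⊕ 3 = 20
20 ⊕ 17 = 5
5 ⊕ 7 = 2
2 ⊕ 2 = 0
The nim-sum is already 0, so every move leaves a nonzero nim-sum — there are no winning moves.

0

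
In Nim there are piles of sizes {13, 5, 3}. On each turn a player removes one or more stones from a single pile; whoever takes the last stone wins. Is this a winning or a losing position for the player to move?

Write each in binary and XOR column by column:
  1101  (13)
  0101  (5)
  0011  (3)
  ----
  1011  (11)
The nim-sum is 11 ≠ 0, so this is an N-position: the player to move can win.

Winning position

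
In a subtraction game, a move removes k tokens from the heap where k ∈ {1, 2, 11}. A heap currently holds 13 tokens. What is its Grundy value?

Grundy values for subtraction set {1, 2, 11}:
g(0) = mex{} = 0
g(1) = mex{0} = 1
g(2) = mex{0,1} = 2
g(3) = mex{1,2} = 0
g(4) = mex{0,2} = 1
g(5) = mex{0,1} = 2
g(6) = mex{1,2} = 0
g(7) = mex{0,2} = 1
g(8) = mex{0,1} = 2
g(9) = mex{1,2} = 0
g(10) = mex{0,2} = 1
g(11) = mex{0,1} = 2
g(12) = mex{1,2} = 0
g(13) = mex{0,2} = 1
So g(13) = 1.

1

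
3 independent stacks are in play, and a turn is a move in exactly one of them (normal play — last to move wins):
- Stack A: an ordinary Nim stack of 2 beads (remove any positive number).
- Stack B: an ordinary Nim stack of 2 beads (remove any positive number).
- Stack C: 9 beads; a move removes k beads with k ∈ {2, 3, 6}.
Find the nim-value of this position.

0

Stack A is a plain Nim stack of size 2, so its Grundy value is 2.
Stack B is a plain Nim stack of size 2, so its Grundy value is 2.
For stack C, compute g(0), g(1), … with moves {2, 3, 6}:
k:     0  1  2  3  4  5  6  7  8  9
g(k):  0  0  1  1  2  0  3  1  2  0
So g(9) = 0.
By the Sprague-Grundy theorem, the Grundy value of a sum of independent games is the XOR of the component values.
Combined value = 2 ⊕ 2 ⊕ 0 = 0.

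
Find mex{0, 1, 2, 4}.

The values 0, 1, 2 are all present; 3 is the first non-negative integer missing from the set.

3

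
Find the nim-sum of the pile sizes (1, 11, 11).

1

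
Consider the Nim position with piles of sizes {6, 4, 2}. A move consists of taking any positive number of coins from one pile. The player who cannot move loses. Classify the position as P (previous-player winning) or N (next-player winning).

Nim-sum: 6 ^ 4 ^ 2 = 0.
The nim-sum is 0, so this is a P-position: the player to move is in a losing position under optimal play.

P-position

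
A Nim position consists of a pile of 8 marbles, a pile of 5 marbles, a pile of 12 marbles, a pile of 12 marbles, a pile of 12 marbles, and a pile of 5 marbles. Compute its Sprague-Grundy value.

4

Write each in binary and XOR column by column:
  1000  (8)
  0101  (5)
  1100  (12)
  1100  (12)
  1100  (12)
  0101  (5)
  ----
  0100  (4)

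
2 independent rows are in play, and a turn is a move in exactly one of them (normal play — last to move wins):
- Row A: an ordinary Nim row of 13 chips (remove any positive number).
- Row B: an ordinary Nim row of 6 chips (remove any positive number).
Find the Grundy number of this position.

11

Row A is a plain Nim row of size 13, so its Grundy value is 13.
Row B is a plain Nim row of size 6, so its Grundy value is 6.
By the Sprague-Grundy theorem, the Grundy value of a sum of independent games is the XOR of the component values.
Combined value = 13 ⊕ 6 = 11.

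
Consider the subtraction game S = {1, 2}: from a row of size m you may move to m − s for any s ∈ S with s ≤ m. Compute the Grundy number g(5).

2

Grundy values for subtraction set {1, 2}:
g(0) = mex{} = 0
g(1) = mex{0} = 1
g(2) = mex{0,1} = 2
g(3) = mex{1,2} = 0
g(4) = mex{0,2} = 1
g(5) = mex{0,1} = 2
So g(5) = 2.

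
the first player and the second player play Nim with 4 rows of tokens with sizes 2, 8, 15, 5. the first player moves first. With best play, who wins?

Compute the nim-sum pairwise:
2 ^ 8 = 10
10 ^ 15 = 5
5 ^ 5 = 0
The nim-sum is 0, so this is a P-position: the player to move is in a losing position under optimal play; the first player is about to move from it and so loses — the second player wins.

the second player wins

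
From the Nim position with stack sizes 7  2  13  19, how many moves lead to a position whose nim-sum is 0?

Compute the nim-sum pairwise:
7 ⊕ 2 = 5
5 ⊕ 13 = 8
8 ⊕ 19 = 27
The overall nim-sum is X = 27. A stack of size p has a winning move iff p XOR X < p (reduce it to p XOR X).
  7: 7 XOR 27 = 28 ≥ 7 — no move.
  2: 2 XOR 27 = 25 ≥ 2 — no move.
  13: 13 XOR 27 = 22 ≥ 13 — no move.
  19: 19 XOR 27 = 8 < 19 — winning move (to 8).
That gives 1 winning move.

1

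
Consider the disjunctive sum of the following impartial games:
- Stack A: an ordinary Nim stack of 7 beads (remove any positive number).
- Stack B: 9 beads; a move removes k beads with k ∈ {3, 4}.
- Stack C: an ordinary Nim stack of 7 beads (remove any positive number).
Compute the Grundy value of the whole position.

0

Stack A is a plain Nim stack of size 7, so its Grundy value is 7.
Grundy values for stack B (subtraction set {3, 4}):
k:     0  1  2  3  4  5  6  7  8  9
g(k):  0  0  0  1  1  1  2  0  0  0
So g(9) = 0.
Stack C is a plain Nim stack of size 7, so its Grundy value is 7.
By the Sprague-Grundy theorem, the Grundy value of a sum of independent games is the XOR of the component values.
Combined value = 7 ⊕ 0 ⊕ 7 = 0.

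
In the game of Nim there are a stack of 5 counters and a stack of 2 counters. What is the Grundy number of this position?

Compute the nim-sum pairwise:
5 ⊕ 2 = 7

7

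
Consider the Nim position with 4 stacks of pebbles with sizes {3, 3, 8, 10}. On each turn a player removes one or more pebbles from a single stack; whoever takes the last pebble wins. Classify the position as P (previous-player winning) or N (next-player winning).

N-position

Nim-sum: 3 ^ 3 ^ 8 ^ 10 = 2.
The nim-sum is 2 ≠ 0, so this is an N-position: the player to move can win.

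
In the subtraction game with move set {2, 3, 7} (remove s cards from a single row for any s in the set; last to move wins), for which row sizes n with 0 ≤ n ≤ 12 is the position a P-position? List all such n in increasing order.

0, 1, 5, 6, 10, 11

Grundy values for subtraction set {2, 3, 7}:
g(0) = mex{} = 0
g(1) = mex{} = 0
g(2) = mex{0} = 1
g(3) = mex{0} = 1
g(4) = mex{0,1} = 2
g(5) = mex{1} = 0
g(6) = mex{1,2} = 0
g(7) = mex{0,2} = 1
g(8) = mex{0} = 1
g(9) = mex{0,1} = 2
g(10) = mex{1} = 0
g(11) = mex{1,2} = 0
g(12) = mex{0,2} = 1
The P-positions (g = 0) in 0..12 are 0, 1, 5, 6, 10, 11.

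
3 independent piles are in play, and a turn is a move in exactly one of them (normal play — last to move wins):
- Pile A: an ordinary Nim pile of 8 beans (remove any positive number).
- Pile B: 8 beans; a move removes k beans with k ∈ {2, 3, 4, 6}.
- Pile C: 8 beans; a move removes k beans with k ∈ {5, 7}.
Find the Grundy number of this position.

Pile A is a plain Nim pile of size 8, so its Grundy value is 8.
Build the Grundy sequence for pile B with g(k) = mex{g(k−s) : s ∈ {2, 3, 4, 6}, s ≤ k}:
g(0) = mex{} = 0
g(1) = mex{} = 0
g(2) = mex{0} = 1
g(3) = mex{0} = 1
g(4) = mex{0,1} = 2
g(5) = mex{0,1} = 2
g(6) = mex{0,1,2} = 3
g(7) = mex{0,1,2} = 3
g(8) = mex{1,2,3} = 0
So g(8) = 0.
Grundy values for pile C (subtraction set {5, 7}):
g(0) = mex{} = 0
g(1) = mex{} = 0
g(2) = mex{} = 0
g(3) = mex{} = 0
g(4) = mex{} = 0
g(5) = mex{0} = 1
g(6) = mex{0} = 1
g(7) = mex{0} = 1
g(8) = mex{0} = 1
So g(8) = 1.
The value of a disjunctive sum is the nim-sum of the parts.
Combined value = 8 XOR 0 XOR 1 = 9.

9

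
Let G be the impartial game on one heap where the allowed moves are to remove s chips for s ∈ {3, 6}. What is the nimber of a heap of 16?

Compute g(0), g(1), … for moves {3, 6}:
k:     0  1  2  3  4  5  6  7  8  9 10 11 12 13 14 15 16
g(k):  0  0  0  1  1  1  2  2  2  0  0  0  1  1  1  2  2
So g(16) = 2.

2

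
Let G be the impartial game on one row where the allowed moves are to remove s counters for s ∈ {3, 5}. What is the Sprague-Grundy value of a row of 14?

Compute g(0), g(1), … for moves {3, 5}:
k:     0  1  2  3  4  5  6  7  8  9 10 11 12 13 14
g(k):  0  0  0  1  1  1  2  2  0  0  0  1  1  1  2
So g(14) = 2.

2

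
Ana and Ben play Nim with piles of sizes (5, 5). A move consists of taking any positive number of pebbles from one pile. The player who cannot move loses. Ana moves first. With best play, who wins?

Ben wins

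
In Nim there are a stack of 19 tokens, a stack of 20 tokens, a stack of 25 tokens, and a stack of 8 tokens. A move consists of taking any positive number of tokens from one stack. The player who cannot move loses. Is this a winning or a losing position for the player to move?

Winning position

Nim-sum: 19 ⊕ 20 ⊕ 25 ⊕ 8 = 22.
The nim-sum is 22 ≠ 0, so this is an N-position: the player to move can win.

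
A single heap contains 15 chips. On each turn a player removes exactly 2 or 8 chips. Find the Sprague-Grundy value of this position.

0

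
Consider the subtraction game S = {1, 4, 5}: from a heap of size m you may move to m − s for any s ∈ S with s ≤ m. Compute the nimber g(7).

3

Build the Grundy sequence with g(k) = mex{g(k−s) : s ∈ {1, 4, 5}, s ≤ k}:
g(0) = mex{} = 0
g(1) = mex{0} = 1
g(2) = mex{1} = 0
g(3) = mex{0} = 1
g(4) = mex{0,1} = 2
g(5) = mex{0,1,2} = 3
g(6) = mex{0,1,3} = 2
g(7) = mex{0,1,2} = 3
So g(7) = 3.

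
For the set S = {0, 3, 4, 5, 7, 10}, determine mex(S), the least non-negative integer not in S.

0 is in the set but 1 is not, so the mex is 1.

1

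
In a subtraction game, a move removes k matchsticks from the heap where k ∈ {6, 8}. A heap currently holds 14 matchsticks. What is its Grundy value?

0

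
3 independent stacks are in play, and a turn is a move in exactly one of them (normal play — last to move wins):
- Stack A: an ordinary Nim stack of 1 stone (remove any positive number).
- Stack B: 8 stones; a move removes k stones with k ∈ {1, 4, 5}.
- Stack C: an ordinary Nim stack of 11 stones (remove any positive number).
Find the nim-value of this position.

10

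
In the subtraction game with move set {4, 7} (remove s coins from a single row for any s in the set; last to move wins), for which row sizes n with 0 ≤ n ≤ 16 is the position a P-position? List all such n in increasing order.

Grundy values for subtraction set {4, 7}:
k:     0  1  2  3  4  5  6  7  8  9 10 11 12 13 14 15 16
g(k):  0  0  0  0  1  1  1  1  2  2  2  0  0  0  0  1  1
The P-positions (g = 0) in 0..16 are 0, 1, 2, 3, 11, 12, 13, 14.

0, 1, 2, 3, 11, 12, 13, 14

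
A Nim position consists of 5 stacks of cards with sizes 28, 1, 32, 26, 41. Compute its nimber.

14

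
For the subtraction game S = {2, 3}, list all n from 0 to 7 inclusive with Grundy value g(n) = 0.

0, 1, 5, 6

Compute g(0), g(1), … for moves {2, 3}:
g(0) = mex{} = 0
g(1) = mex{} = 0
g(2) = mex{0} = 1
g(3) = mex{0} = 1
g(4) = mex{0,1} = 2
g(5) = mex{1} = 0
g(6) = mex{1,2} = 0
g(7) = mex{0,2} = 1
The P-positions (g = 0) in 0..7 are 0, 1, 5, 6.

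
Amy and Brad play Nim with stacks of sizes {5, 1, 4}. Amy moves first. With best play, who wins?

Brad wins

Bitwise XOR of the heap sizes:
  101  (5)
  001  (1)
  100  (4)
  ---
  000  (0)
The nim-sum is 0, so this is a P-position: the player to move is in a losing position under optimal play; Amy is about to move from it and so loses — Brad wins.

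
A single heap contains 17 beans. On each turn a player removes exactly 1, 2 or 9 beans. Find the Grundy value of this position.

Grundy values for subtraction set {1, 2, 9}:
k:     0  1  2  3  4  5  6  7  8  9 10 11 12 13 14 15 16 17
g(k):  0  1  2  0  1  2  0  1  2  3  0  1  2  0  1  2  0  1
So g(17) = 1.

1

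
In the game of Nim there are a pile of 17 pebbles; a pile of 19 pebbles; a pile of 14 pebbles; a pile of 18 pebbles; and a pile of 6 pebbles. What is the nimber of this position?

Nim-sum: 17 ⊕ 19 ⊕ 14 ⊕ 18 ⊕ 6 = 24.

24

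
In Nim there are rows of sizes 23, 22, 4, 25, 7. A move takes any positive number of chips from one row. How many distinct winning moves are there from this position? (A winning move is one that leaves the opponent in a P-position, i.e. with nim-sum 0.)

Compute the nim-sum pairwise:
23 XOR 22 = 1
1 XOR 4 = 5
5 XOR 25 = 28
28 XOR 7 = 27
The overall nim-sum is X = 27. A row of size p has a winning move iff p XOR X < p (reduce it to p XOR X).
  23: 23 XOR 27 = 12 < 23 — winning move (to 12).
  22: 22 XOR 27 = 13 < 22 — winning move (to 13).
  4: 4 XOR 27 = 31 ≥ 4 — no move.
  25: 25 XOR 27 = 2 < 25 — winning move (to 2).
  7: 7 XOR 27 = 28 ≥ 7 — no move.
That gives 3 winning moves.

3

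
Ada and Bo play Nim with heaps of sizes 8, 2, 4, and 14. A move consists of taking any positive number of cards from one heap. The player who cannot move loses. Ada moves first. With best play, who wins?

Bo wins

Write each in binary and XOR column by column:
  1000  (8)
  0010  (2)
  0100  (4)
  1110  (14)
  ----
  0000  (0)
The nim-sum is 0, so this is a P-position: the player to move is in a losing position under optimal play; Ada is about to move from it and so loses — Bo wins.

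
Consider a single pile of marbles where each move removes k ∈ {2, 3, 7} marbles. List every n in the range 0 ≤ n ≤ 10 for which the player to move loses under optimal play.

0, 1, 5, 6, 10

Compute g(0), g(1), … for moves {2, 3, 7}:
g(0) = mex{} = 0
g(1) = mex{} = 0
g(2) = mex{0} = 1
g(3) = mex{0} = 1
g(4) = mex{0,1} = 2
g(5) = mex{1} = 0
g(6) = mex{1,2} = 0
g(7) = mex{0,2} = 1
g(8) = mex{0} = 1
g(9) = mex{0,1} = 2
g(10) = mex{1} = 0
The P-positions (g = 0) in 0..10 are 0, 1, 5, 6, 10.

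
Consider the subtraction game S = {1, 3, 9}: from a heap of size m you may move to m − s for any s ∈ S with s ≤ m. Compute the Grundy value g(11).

1

Compute g(0), g(1), … for moves {1, 3, 9}:
k:     0  1  2  3  4  5  6  7  8  9 10 11
g(k):  0  1  0  1  0  1  0  1  0  1  0  1
So g(11) = 1.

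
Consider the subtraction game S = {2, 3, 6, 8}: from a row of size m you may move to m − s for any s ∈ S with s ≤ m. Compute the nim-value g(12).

Grundy values for subtraction set {2, 3, 6, 8}:
g(0) = mex{} = 0
g(1) = mex{} = 0
g(2) = mex{0} = 1
g(3) = mex{0} = 1
g(4) = mex{0,1} = 2
g(5) = mex{1} = 0
g(6) = mex{0,1,2} = 3
g(7) = mex{0,2} = 1
g(8) = mex{0,1,3} = 2
g(9) = mex{0,1,3} = 2
g(10) = mex{1,2} = 0
g(11) = mex{0,1,2} = 3
g(12) = mex{0,2,3} = 1
So g(12) = 1.

1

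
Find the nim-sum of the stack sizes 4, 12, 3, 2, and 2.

Compute the nim-sum pairwise:
4 ^ 12 = 8
8 ^ 3 = 11
11 ^ 2 = 9
9 ^ 2 = 11

11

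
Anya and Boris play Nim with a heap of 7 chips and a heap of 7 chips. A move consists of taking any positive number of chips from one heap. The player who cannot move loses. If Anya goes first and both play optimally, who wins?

Bitwise XOR of the heap sizes:
  111  (7)
  111  (7)
  ---
  000  (0)
The nim-sum is 0, so this is a P-position: the player to move is in a losing position under optimal play; Anya is about to move from it and so loses — Boris wins.

Boris wins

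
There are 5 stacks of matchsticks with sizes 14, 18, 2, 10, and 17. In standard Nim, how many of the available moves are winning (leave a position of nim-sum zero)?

1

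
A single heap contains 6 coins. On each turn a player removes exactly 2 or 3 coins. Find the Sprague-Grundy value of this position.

Compute g(0), g(1), … for moves {2, 3}:
k:     0  1  2  3  4  5  6
g(k):  0  0  1  1  2  0  0
So g(6) = 0.

0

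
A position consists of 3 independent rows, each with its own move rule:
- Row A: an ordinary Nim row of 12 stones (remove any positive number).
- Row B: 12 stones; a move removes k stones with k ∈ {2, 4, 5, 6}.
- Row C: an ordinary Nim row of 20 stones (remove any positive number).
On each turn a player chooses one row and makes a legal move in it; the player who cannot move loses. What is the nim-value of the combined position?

Row A is a plain Nim row of size 12, so its Grundy value is 12.
For row B, compute g(0), g(1), … with moves {2, 4, 5, 6}:
k:     0  1  2  3  4  5  6  7  8  9 10 11 12
g(k):  0  0  1  1  2  2  3  3  0  0  1  1  2
So g(12) = 2.
Row C is a plain Nim row of size 20, so its Grundy value is 20.
The value of a disjunctive sum is the nim-sum of the parts.
Combined value = 12 ⊕ 2 ⊕ 20 = 26.

26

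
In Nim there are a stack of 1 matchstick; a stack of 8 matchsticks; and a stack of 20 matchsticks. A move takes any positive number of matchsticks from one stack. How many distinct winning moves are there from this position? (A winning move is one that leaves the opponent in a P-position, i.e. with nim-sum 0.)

1

In binary:
  00001  (1)
  01000  (8)
  10100  (20)
  -----
  11101  (29)
The overall nim-sum is X = 29. A stack of size p has a winning move iff p XOR X < p (reduce it to p XOR X).
  1: 1 XOR 29 = 28 ≥ 1 — no move.
  8: 8 XOR 29 = 21 ≥ 8 — no move.
  20: 20 XOR 29 = 9 < 20 — winning move (to 9).
That gives 1 winning move.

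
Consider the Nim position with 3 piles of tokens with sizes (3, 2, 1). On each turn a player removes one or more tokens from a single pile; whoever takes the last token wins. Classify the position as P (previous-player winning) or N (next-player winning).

P-position

Compute the nim-sum pairwise:
3 XOR 2 = 1
1 XOR 1 = 0
The nim-sum is 0, so this is a P-position: the player to move is in a losing position under optimal play.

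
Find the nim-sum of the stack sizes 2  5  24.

31

Nim-sum: 2 ^ 5 ^ 24 = 31.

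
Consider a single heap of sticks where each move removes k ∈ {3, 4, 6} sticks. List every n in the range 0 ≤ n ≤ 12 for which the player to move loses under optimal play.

Compute g(0), g(1), … for moves {3, 4, 6}:
k:     0  1  2  3  4  5  6  7  8  9 10 11 12
g(k):  0  0  0  1  1  1  2  2  2  0  0  0  1
The P-positions (g = 0) in 0..12 are 0, 1, 2, 9, 10, 11.

0, 1, 2, 9, 10, 11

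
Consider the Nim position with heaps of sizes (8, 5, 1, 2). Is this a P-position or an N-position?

Compute the nim-sum pairwise:
8 ^ 5 = 13
13 ^ 1 = 12
12 ^ 2 = 14
The nim-sum is 14 ≠ 0, so this is an N-position: the player to move can win.

N-position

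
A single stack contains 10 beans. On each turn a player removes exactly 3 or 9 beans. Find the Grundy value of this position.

1

Grundy values for subtraction set {3, 9}:
k:     0  1  2  3  4  5  6  7  8  9 10
g(k):  0  0  0  1  1  1  0  0  0  1  1
So g(10) = 1.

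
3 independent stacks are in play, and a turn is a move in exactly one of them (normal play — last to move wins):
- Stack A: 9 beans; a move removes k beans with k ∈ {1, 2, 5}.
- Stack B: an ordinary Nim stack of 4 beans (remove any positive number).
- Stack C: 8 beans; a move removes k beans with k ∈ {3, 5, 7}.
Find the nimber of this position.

6

Grundy values for stack A (subtraction set {1, 2, 5}):
k:     0  1  2  3  4  5  6  7  8  9
g(k):  0  1  2  0  1  2  0  1  2  0
So g(9) = 0.
Stack B is a plain Nim stack of size 4, so its Grundy value is 4.
For stack C, compute g(0), g(1), … with moves {3, 5, 7}:
k:     0  1  2  3  4  5  6  7  8
g(k):  0  0  0  1  1  1  2  2  2
So g(8) = 2.
The value of a disjunctive sum is the nim-sum of the parts.
Combined value = 0 ⊕ 4 ⊕ 2 = 6.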